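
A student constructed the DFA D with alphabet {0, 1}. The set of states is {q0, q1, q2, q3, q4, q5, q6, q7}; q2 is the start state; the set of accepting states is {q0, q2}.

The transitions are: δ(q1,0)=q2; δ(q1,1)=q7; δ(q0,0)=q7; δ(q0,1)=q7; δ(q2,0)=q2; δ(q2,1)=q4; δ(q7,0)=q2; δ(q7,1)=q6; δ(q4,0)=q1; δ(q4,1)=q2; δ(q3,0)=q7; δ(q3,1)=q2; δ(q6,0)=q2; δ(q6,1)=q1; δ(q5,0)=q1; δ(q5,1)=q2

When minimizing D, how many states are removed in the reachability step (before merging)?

No path from q2 leads to q0, q3, q5; the other 5 states are all reachable.

3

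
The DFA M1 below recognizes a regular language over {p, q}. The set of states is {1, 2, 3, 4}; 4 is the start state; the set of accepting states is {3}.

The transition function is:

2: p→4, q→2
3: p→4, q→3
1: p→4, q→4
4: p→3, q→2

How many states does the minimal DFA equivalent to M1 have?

Reachable states from the start: {2,3,4}. Unreachable: {1} — drop them.
Initial partition by acceptance: {3} | {2,4}.
On input p, block {2,4} splits into {2} and {4}.
The partition is now stable with 3 blocks: {3} | {2} | {4}.

3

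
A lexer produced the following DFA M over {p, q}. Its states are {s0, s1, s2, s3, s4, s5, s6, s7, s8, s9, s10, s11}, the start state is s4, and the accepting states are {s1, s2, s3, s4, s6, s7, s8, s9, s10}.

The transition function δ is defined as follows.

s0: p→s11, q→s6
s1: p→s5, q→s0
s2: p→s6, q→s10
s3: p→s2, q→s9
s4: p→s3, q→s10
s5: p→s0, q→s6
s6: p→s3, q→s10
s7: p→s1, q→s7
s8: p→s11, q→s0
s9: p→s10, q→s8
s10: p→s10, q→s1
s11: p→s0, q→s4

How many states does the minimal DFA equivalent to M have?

Reachable states from the start: {s0,s1,s2,s3,s4,s5,s6,s8,s9,s10,s11}. Unreachable: {s7} — drop them.
P0 = {s1,s2,s3,s4,s6,s8,s9,s10} | {s0,s5,s11}.
On input p, block {s1,s2,s3,s4,s6,s8,s9,s10} splits into {s2,s3,s4,s6,s9,s10} and {s1,s8}.
Split {s2,s3,s4,s6,s9,s10} by δ(·,q) → {s2,s3,s4,s6} and {s9,s10}.
No further refinement is possible. Final partition (4 blocks): {s2,s3,s4,s6} | {s0,s5,s11} | {s1,s8} | {s9,s10}.

4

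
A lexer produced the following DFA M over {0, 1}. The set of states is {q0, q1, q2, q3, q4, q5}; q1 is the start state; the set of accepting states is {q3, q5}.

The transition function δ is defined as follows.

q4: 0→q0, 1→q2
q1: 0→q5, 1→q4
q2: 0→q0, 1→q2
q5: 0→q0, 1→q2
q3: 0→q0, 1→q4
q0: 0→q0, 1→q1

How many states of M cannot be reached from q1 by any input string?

1

Starting at q1 and following transitions, the reachable set is {q0, q1, q2, q4, q5}. That leaves q3 unreachable — 1 in total.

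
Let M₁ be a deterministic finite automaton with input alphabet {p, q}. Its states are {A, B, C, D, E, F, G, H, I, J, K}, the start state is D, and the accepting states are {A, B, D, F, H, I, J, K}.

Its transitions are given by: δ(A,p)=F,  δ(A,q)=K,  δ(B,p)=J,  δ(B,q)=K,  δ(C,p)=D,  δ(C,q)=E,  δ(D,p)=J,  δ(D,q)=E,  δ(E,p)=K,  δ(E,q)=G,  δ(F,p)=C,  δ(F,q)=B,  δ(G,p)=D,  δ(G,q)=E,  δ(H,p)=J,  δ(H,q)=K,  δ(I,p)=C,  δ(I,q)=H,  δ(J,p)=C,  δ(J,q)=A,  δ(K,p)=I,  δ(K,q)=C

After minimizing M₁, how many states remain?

4

Start with accepting vs non-accepting: {A,B,D,F,H,I,J,K} | {C,E,G}.
Refine {A,B,D,F,H,I,J,K} on symbol p: members go to different blocks, giving {A,B,D,H,K} and {F,I,J}.
Split {A,B,D,H,K} by δ(·,q) → {A,B,H} and {D,K}.
The partition is now stable with 4 blocks: {A,B,H} | {C,E,G} | {F,I,J} | {D,K}.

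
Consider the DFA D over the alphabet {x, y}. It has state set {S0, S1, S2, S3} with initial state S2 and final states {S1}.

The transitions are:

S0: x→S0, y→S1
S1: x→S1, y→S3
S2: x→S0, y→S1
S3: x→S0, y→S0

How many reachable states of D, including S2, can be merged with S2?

Every state is reachable, so we keep all 4.
Start with accepting vs non-accepting: {S1} | {S0,S2,S3}.
On input y, block {S0,S2,S3} splits into {S0,S2} and {S3}.
The partition is now stable with 3 blocks: {S1} | {S0,S2} | {S3}.
State S2 belongs to the block {S0,S2}, which has 2 states.

2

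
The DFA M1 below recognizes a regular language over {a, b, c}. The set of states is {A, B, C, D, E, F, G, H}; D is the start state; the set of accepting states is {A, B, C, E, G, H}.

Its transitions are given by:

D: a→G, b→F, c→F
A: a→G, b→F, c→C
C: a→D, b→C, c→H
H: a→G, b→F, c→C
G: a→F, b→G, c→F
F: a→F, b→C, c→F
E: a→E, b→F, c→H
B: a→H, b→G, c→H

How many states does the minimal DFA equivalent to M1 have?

States {A,B,E} cannot be reached from the start state, so discard them.
Initial partition by acceptance: {C,G,H} | {D,F}.
Split {C,G,H} by δ(·,a) → {C,G} and {H}.
On input c, block {C,G} splits into {C} and {G}.
On input a, block {D,F} splits into {D} and {F}.
Stable partition: {C} | {D} | {H} | {G} | {F} — 5 equivalence classes.

5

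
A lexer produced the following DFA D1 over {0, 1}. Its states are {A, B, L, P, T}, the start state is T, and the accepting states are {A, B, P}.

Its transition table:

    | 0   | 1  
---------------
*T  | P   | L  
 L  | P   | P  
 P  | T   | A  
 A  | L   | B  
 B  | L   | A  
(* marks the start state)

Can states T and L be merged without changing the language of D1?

P0 = {A,B,P} | {L,T}.
On input 1, block {L,T} splits into {L} and {T}.
Split {A,B,P} by δ(·,0) → {A,B} and {P}.
Stable partition: {A,B} | {L} | {T} | {P} — 4 equivalence classes.
T and L end up in different blocks, so they are distinguishable. For instance, the string '1' is accepted from only L.

No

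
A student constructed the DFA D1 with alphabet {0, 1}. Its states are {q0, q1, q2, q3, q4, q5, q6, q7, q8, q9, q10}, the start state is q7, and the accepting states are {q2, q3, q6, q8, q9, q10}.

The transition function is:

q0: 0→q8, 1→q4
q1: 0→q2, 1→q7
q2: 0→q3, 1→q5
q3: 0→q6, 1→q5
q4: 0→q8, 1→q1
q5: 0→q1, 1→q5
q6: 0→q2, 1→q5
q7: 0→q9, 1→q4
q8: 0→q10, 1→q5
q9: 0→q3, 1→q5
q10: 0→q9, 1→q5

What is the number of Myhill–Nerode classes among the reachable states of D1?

3

First remove the unreachable states {q0}; 10 states remain.
P0 = {q2,q3,q6,q8,q9,q10} | {q1,q4,q5,q7}.
Refine {q1,q4,q5,q7} on symbol 0: members go to different blocks, giving {q1,q4,q7} and {q5}.
Stable partition: {q2,q3,q6,q8,q9,q10} | {q1,q4,q7} | {q5} — 3 equivalence classes.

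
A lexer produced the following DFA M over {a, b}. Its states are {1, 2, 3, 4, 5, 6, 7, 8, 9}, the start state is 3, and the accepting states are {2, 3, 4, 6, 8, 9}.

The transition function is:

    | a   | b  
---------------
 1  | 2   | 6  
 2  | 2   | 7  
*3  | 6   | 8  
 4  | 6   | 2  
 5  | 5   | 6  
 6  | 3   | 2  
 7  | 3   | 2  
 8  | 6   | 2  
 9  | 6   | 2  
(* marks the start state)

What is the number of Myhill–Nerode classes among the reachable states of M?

5

Reachable states from the start: {2,3,6,7,8}. Unreachable: {1,4,5,9} — drop them.
P0 = {2,3,6,8} | {7}.
Split {2,3,6,8} by δ(·,b) → {3,6,8} and {2}.
On input b, block {3,6,8} splits into {6,8} and {3}.
Refine {6,8} on symbol a: members go to different blocks, giving {6} and {8}.
Stable partition: {6} | {7} | {2} | {3} | {8} — 5 equivalence classes.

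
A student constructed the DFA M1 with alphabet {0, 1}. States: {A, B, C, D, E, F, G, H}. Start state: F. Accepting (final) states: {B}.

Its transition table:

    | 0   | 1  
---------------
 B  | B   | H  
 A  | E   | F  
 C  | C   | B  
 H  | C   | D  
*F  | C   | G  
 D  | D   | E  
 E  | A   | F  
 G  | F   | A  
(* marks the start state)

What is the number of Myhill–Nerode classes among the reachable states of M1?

All states are reachable from the start state.
Start with accepting vs non-accepting: {B} | {A,C,D,E,F,G,H}.
Refine {A,C,D,E,F,G,H} on symbol 1: members go to different blocks, giving {A,D,E,F,G,H} and {C}.
Refine {A,D,E,F,G,H} on symbol 0: members go to different blocks, giving {A,D,E,G} and {F,H}.
Refine {A,D,E,G} on symbol 0: members go to different blocks, giving {A,D,E} and {G}.
On input 1, block {A,D,E} splits into {A,E} and {D}.
Split {F,H} by δ(·,1) → {F} and {H}.
The partition is now stable with 7 blocks: {B} | {A,E} | {C} | {F} | {G} | {D} | {H}.

7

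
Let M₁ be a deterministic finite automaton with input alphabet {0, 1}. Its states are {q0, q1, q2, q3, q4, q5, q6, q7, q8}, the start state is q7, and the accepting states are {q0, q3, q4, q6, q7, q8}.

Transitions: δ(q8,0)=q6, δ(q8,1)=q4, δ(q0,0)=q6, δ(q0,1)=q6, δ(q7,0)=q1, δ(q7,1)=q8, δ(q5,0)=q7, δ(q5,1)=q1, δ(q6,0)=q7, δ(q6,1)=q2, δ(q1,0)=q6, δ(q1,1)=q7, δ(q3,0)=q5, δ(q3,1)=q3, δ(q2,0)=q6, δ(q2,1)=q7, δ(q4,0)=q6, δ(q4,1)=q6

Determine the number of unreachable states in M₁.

No path from q7 leads to q0, q3, q5; the other 6 states are all reachable.

3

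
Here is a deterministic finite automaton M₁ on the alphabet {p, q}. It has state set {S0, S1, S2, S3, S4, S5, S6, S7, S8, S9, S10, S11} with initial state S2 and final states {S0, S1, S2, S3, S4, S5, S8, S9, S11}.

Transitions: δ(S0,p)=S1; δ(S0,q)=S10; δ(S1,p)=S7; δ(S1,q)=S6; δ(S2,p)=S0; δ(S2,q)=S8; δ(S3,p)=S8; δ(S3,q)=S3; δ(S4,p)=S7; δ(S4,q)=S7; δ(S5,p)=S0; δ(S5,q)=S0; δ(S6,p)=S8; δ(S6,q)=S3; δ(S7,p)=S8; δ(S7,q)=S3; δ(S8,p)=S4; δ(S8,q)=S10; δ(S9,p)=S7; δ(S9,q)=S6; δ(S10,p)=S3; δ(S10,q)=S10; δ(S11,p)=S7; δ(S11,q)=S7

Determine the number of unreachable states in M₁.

No path from S2 leads to S5, S9, S11; the other 9 states are all reachable.

3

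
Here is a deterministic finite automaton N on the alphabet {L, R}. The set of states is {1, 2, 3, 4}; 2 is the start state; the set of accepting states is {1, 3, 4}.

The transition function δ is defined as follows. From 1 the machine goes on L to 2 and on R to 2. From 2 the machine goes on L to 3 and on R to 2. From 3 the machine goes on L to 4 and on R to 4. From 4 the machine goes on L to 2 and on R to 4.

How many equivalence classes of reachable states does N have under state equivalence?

Reachable states from the start: {2,3,4}. Unreachable: {1} — drop them.
Initial partition by acceptance: {3,4} | {2}.
On input L, block {3,4} splits into {3} and {4}.
Stable partition: {3} | {2} | {4} — 3 equivalence classes.

3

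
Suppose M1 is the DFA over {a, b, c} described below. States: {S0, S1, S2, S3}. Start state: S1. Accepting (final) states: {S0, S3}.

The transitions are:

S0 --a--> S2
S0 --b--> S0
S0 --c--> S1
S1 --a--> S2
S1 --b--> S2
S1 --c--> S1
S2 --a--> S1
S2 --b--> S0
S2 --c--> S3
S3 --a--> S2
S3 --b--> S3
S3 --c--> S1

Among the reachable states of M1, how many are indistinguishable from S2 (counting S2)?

Initial partition by acceptance: {S0,S3} | {S1,S2}.
On input b, block {S1,S2} splits into {S1} and {S2}.
Stable partition: {S0,S3} | {S1} | {S2} — 3 equivalence classes.
The equivalence class containing S2 is {S2}, of size 1.

1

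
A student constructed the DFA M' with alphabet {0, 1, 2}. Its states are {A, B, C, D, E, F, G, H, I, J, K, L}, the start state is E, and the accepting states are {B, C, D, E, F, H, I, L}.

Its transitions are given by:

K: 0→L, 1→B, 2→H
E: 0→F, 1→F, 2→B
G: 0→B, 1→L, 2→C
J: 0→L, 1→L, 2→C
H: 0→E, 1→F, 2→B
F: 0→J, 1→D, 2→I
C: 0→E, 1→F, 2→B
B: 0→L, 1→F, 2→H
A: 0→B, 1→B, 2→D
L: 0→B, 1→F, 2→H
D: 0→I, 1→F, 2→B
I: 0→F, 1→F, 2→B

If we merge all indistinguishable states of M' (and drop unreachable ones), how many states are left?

5

Reachable states from the start: {B,C,D,E,F,H,I,J,L}. Unreachable: {A,G,K} — drop them.
Initial partition by acceptance: {B,C,D,E,F,H,I,L} | {J}.
On input 0, block {B,C,D,E,F,H,I,L} splits into {B,C,D,E,H,I,L} and {F}.
Refine {B,C,D,E,H,I,L} on symbol 0: members go to different blocks, giving {B,C,D,H,L} and {E,I}.
Split {B,C,D,H,L} by δ(·,0) → {C,D,H} and {B,L}.
No further refinement is possible. Final partition (5 blocks): {C,D,H} | {J} | {F} | {E,I} | {B,L}.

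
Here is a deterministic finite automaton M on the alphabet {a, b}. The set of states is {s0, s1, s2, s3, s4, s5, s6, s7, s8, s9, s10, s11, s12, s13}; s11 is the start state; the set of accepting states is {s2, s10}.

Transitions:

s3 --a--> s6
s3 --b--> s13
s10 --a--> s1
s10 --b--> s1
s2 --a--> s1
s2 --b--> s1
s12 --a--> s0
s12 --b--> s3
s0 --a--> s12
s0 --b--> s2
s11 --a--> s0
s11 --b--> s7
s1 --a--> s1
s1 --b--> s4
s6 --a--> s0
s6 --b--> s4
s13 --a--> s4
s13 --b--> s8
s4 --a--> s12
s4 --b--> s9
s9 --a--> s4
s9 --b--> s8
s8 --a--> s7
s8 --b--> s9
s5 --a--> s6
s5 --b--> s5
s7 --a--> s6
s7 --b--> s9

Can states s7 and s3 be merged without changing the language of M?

Reachable states from the start: {s0,s1,s2,s3,s4,s6,s7,s8,s9,s11,s12,s13}. Unreachable: {s5,s10} — drop them.
Initial partition by acceptance: {s2} | {s0,s1,s3,s4,s6,s7,s8,s9,s11,s12,s13}.
Refine {s0,s1,s3,s4,s6,s7,s8,s9,s11,s12,s13} on symbol b: members go to different blocks, giving {s1,s3,s4,s6,s7,s8,s9,s11,s12,s13} and {s0}.
On input a, block {s1,s3,s4,s6,s7,s8,s9,s11,s12,s13} splits into {s1,s3,s4,s7,s8,s9,s13} and {s6,s11,s12}.
Split {s1,s3,s4,s7,s8,s9,s13} by δ(·,a) → {s1,s8,s9,s13} and {s3,s4,s7}.
On input a, block {s1,s8,s9,s13} splits into {s8,s9,s13} and {s1}.
Stable partition: {s2} | {s8,s9,s13} | {s0} | {s6,s11,s12} | {s3,s4,s7} | {s1} — 6 equivalence classes.
s7 and s3 lie in the same block of the stable partition, so they are equivalent — no string distinguishes them.

Yes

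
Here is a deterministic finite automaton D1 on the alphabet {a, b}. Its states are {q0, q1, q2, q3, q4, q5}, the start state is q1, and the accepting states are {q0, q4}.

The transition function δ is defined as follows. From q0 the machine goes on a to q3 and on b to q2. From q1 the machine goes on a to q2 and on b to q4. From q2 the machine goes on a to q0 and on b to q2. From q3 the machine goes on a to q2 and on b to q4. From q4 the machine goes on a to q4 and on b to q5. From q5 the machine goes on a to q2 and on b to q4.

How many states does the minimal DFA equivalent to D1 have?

4

Every state is reachable, so we keep all 6.
Initial partition by acceptance: {q0,q4} | {q1,q2,q3,q5}.
Split {q0,q4} by δ(·,a) → {q0} and {q4}.
Refine {q1,q2,q3,q5} on symbol a: members go to different blocks, giving {q1,q3,q5} and {q2}.
No further refinement is possible. Final partition (4 blocks): {q0} | {q1,q3,q5} | {q4} | {q2}.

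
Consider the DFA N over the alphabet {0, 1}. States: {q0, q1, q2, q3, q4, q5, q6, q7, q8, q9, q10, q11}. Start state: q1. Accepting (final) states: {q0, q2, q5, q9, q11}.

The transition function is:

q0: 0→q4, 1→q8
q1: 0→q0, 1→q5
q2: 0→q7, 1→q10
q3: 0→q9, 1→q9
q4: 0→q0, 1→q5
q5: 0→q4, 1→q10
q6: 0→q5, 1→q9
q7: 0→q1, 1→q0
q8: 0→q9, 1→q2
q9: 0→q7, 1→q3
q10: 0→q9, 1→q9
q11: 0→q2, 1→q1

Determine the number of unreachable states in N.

2

BFS from q1 reaches {q0, q1, q2, q3, q4, q5, q7, q8, q9, q10}; the 2 state(s) q6, q11 are never visited.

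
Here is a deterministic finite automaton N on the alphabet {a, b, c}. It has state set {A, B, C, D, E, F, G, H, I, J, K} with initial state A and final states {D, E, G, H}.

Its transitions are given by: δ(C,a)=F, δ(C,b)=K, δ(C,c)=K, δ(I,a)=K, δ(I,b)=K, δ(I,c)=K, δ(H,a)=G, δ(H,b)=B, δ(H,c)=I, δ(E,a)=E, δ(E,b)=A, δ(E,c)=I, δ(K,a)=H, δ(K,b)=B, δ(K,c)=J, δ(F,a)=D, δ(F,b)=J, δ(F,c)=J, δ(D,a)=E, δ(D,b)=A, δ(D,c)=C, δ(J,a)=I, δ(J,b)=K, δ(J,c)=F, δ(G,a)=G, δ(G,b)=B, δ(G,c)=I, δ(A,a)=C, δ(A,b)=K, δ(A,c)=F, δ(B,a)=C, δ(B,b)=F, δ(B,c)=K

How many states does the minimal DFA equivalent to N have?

All states are reachable from the start state.
Start with accepting vs non-accepting: {D,E,G,H} | {A,B,C,F,I,J,K}.
Refine {A,B,C,F,I,J,K} on symbol a: members go to different blocks, giving {A,B,C,I,J} and {F,K}.
On input a, block {A,B,C,I,J} splits into {A,B,J} and {C,I}.
The partition is now stable with 4 blocks: {D,E,G,H} | {A,B,J} | {F,K} | {C,I}.

4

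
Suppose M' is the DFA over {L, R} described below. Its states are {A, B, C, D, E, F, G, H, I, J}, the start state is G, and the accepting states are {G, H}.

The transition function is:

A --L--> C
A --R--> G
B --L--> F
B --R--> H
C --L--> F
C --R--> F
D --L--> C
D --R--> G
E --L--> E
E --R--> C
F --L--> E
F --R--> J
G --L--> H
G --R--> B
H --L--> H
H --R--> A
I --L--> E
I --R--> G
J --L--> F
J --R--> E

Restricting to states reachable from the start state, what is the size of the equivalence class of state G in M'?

2

States {D,I} cannot be reached from the start state, so discard them.
Initial partition by acceptance: {G,H} | {A,B,C,E,F,J}.
Refine {A,B,C,E,F,J} on symbol R: members go to different blocks, giving {C,E,F,J} and {A,B}.
The partition is now stable with 3 blocks: {G,H} | {C,E,F,J} | {A,B}.
State G belongs to the block {G,H}, which has 2 states.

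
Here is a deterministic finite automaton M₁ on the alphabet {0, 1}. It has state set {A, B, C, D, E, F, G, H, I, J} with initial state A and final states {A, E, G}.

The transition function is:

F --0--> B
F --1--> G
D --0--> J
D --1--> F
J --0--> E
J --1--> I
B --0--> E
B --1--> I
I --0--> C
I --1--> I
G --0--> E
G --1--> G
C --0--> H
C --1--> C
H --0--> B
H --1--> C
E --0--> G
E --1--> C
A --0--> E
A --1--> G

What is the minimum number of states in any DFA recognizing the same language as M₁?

States {D,F,J} cannot be reached from the start state, so discard them.
Start with accepting vs non-accepting: {A,E,G} | {B,C,H,I}.
On input 1, block {A,E,G} splits into {A,G} and {E}.
Refine {B,C,H,I} on symbol 0: members go to different blocks, giving {C,H,I} and {B}.
Refine {C,H,I} on symbol 0: members go to different blocks, giving {C,I} and {H}.
Refine {C,I} on symbol 0: members go to different blocks, giving {C} and {I}.
Stable partition: {A,G} | {C} | {E} | {B} | {H} | {I} — 6 equivalence classes.

6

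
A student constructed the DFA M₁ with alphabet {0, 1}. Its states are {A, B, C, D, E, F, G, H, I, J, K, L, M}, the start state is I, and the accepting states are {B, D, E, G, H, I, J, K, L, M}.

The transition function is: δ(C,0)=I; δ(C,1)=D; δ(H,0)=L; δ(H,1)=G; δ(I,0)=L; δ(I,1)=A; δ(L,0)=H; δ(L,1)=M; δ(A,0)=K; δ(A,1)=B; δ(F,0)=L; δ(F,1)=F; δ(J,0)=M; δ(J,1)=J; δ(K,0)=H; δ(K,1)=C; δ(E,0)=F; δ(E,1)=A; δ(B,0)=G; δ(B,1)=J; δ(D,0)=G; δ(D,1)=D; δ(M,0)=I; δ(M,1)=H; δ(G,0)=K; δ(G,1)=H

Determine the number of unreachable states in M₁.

2

Starting at I and following transitions, the reachable set is {A, B, C, D, G, H, I, J, K, L, M}. That leaves E, F unreachable — 2 in total.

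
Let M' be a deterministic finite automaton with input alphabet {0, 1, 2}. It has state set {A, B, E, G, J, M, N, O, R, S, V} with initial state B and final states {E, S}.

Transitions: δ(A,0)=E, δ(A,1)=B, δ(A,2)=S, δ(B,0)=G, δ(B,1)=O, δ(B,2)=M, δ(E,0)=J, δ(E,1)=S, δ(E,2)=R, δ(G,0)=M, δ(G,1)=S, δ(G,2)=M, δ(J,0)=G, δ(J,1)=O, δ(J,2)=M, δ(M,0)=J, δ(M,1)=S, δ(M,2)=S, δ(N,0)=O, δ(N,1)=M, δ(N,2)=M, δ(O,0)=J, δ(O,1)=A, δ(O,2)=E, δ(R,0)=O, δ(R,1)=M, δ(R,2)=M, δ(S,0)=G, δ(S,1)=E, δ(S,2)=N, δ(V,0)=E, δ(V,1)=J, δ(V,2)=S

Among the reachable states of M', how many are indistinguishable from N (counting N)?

Reachable states from the start: {A,B,E,G,J,M,N,O,R,S}. Unreachable: {V} — drop them.
Initial partition by acceptance: {E,S} | {A,B,G,J,M,N,O,R}.
Split {A,B,G,J,M,N,O,R} by δ(·,0) → {B,G,J,M,N,O,R} and {A}.
On input 1, block {B,G,J,M,N,O,R} splits into {B,J,N,R} and {G,M} and {O}.
On input 0, block {E,S} splits into {S} and {E}.
On input 0, block {B,J,N,R} splits into {N,R} and {B,J}.
Split {G,M} by δ(·,0) → {M} and {G}.
Stable partition: {S} | {N,R} | {A} | {M} | {O} | {E} | {B,J} | {G} — 8 equivalence classes.
State N belongs to the block {N,R}, which has 2 states.

2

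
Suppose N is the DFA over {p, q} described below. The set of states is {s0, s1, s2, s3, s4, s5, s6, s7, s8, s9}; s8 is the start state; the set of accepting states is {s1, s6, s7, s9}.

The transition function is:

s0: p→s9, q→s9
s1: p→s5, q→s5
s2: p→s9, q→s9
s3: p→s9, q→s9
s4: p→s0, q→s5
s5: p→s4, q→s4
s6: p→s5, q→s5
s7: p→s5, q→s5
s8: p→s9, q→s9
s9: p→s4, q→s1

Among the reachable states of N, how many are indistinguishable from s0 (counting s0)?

First remove the unreachable states {s2,s3,s6,s7}; 6 states remain.
Start with accepting vs non-accepting: {s1,s9} | {s0,s4,s5,s8}.
Refine {s1,s9} on symbol q: members go to different blocks, giving {s1} and {s9}.
Split {s0,s4,s5,s8} by δ(·,p) → {s0,s8} and {s4,s5}.
Split {s4,s5} by δ(·,p) → {s4} and {s5}.
Stable partition: {s1} | {s0,s8} | {s9} | {s4} | {s5} — 5 equivalence classes.
The equivalence class containing s0 is {s0,s8}, of size 2.

2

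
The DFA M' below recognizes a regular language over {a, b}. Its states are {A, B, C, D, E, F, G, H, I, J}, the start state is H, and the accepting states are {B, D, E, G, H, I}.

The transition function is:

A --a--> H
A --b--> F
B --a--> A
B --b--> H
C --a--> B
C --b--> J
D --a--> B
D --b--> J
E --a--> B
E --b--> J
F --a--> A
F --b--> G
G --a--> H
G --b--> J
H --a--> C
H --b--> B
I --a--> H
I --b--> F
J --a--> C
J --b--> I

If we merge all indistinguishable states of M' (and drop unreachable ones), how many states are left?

First remove the unreachable states {D,E}; 8 states remain.
Start with accepting vs non-accepting: {B,G,H,I} | {A,C,F,J}.
On input a, block {B,G,H,I} splits into {B,H} and {G,I}.
Split {A,C,F,J} by δ(·,a) → {A,C} and {F,J}.
No further refinement is possible. Final partition (4 blocks): {B,H} | {A,C} | {G,I} | {F,J}.

4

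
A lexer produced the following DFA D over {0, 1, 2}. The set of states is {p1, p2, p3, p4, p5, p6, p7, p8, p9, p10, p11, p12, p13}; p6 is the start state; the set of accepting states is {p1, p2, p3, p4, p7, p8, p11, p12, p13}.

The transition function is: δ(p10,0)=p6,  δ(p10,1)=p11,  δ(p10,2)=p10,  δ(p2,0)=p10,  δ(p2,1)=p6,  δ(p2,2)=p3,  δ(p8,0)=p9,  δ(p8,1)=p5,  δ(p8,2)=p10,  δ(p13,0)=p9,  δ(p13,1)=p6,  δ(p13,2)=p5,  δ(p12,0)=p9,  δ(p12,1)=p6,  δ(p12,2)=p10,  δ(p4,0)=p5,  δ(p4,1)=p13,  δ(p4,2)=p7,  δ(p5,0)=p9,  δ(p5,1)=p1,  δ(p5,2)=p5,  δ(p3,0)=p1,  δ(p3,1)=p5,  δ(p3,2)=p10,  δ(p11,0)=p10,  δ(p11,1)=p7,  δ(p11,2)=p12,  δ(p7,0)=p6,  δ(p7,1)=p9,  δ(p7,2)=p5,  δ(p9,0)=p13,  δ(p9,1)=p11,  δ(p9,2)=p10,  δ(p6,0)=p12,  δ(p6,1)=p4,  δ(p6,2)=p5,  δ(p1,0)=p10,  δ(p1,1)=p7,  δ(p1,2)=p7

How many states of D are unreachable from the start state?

3

No path from p6 leads to p2, p3, p8; the other 10 states are all reachable.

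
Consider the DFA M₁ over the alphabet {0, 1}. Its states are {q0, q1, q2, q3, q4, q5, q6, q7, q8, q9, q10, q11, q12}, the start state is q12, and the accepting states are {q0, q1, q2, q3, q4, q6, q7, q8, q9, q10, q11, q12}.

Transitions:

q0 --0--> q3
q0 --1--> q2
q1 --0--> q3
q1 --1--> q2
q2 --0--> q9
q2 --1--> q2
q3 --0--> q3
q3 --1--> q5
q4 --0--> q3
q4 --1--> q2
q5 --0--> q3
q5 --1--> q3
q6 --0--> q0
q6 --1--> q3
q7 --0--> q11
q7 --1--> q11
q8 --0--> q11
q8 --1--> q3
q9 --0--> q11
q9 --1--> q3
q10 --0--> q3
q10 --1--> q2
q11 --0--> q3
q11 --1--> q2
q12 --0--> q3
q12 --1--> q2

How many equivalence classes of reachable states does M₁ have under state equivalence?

States {q0,q1,q4,q6,q7,q8,q10} cannot be reached from the start state, so discard them.
P0 = {q2,q3,q9,q11,q12} | {q5}.
On input 1, block {q2,q3,q9,q11,q12} splits into {q2,q9,q11,q12} and {q3}.
On input 0, block {q2,q9,q11,q12} splits into {q2,q9} and {q11,q12}.
On input 0, block {q2,q9} splits into {q2} and {q9}.
The partition is now stable with 5 blocks: {q2} | {q5} | {q3} | {q11,q12} | {q9}.

5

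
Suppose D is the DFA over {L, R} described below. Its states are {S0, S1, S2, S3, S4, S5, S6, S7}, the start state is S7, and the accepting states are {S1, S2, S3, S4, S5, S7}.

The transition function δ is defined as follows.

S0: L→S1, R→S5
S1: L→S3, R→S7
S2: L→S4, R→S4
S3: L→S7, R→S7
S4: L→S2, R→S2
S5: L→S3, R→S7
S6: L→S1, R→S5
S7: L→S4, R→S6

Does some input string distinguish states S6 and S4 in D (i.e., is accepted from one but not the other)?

Reachable states from the start: {S1,S2,S3,S4,S5,S6,S7}. Unreachable: {S0} — drop them.
Start with accepting vs non-accepting: {S1,S2,S3,S4,S5,S7} | {S6}.
On input R, block {S1,S2,S3,S4,S5,S7} splits into {S1,S2,S3,S4,S5} and {S7}.
On input L, block {S1,S2,S3,S4,S5} splits into {S1,S2,S4,S5} and {S3}.
On input L, block {S1,S2,S4,S5} splits into {S1,S5} and {S2,S4}.
No further refinement is possible. Final partition (5 blocks): {S1,S5} | {S6} | {S7} | {S3} | {S2,S4}.
S6 and S4 end up in different blocks, so they are distinguishable. For instance, the string 'ε' is accepted from only S4.

Yes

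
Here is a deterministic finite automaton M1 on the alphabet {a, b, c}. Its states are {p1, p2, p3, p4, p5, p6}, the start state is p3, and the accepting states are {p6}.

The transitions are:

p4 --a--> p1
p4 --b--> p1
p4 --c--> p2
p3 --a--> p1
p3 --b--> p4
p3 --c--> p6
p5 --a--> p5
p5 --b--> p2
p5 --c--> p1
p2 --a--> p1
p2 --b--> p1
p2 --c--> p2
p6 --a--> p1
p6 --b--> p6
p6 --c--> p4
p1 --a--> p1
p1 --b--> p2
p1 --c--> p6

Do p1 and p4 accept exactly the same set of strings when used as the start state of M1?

Reachable states from the start: {p1,p2,p3,p4,p6}. Unreachable: {p5} — drop them.
P0 = {p6} | {p1,p2,p3,p4}.
Split {p1,p2,p3,p4} by δ(·,c) → {p1,p3} and {p2,p4}.
No further refinement is possible. Final partition (3 blocks): {p6} | {p1,p3} | {p2,p4}.
p1 and p4 end up in different blocks, so they are distinguishable. For instance, the string 'c' is accepted from only p1.

No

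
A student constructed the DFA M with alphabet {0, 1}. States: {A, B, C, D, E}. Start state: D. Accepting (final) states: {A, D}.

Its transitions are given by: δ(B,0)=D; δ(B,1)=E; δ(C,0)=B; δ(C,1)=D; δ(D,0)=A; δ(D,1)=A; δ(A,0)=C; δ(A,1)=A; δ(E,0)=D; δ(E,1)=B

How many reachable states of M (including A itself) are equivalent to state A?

1

All states are reachable from the start state.
Start with accepting vs non-accepting: {A,D} | {B,C,E}.
On input 0, block {A,D} splits into {A} and {D}.
On input 0, block {B,C,E} splits into {B,E} and {C}.
The partition is now stable with 4 blocks: {A} | {B,E} | {D} | {C}.
State A belongs to the block {A}, which has 1 states.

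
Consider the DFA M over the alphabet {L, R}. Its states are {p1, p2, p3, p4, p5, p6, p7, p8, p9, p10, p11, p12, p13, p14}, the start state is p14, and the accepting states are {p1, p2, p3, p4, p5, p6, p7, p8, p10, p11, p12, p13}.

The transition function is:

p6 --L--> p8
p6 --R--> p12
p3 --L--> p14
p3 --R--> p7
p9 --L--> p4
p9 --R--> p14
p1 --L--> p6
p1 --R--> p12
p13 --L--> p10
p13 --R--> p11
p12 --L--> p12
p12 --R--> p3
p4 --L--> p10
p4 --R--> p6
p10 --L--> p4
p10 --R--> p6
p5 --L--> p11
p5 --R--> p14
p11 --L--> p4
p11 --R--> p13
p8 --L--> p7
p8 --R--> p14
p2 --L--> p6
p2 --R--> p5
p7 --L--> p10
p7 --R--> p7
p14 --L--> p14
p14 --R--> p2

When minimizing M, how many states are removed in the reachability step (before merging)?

BFS from p14 reaches {p2, p3, p4, p5, p6, p7, p8, p10, p11, p12, p13, p14}; the 2 state(s) p1, p9 are never visited.

2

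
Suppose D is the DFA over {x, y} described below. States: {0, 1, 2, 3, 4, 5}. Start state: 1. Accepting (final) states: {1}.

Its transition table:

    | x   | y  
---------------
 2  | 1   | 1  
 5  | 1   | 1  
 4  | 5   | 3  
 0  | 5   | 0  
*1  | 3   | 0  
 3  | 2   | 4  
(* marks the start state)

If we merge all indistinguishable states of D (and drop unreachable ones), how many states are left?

3

Initial partition by acceptance: {1} | {0,2,3,4,5}.
Split {0,2,3,4,5} by δ(·,x) → {0,3,4} and {2,5}.
Stable partition: {1} | {0,3,4} | {2,5} — 3 equivalence classes.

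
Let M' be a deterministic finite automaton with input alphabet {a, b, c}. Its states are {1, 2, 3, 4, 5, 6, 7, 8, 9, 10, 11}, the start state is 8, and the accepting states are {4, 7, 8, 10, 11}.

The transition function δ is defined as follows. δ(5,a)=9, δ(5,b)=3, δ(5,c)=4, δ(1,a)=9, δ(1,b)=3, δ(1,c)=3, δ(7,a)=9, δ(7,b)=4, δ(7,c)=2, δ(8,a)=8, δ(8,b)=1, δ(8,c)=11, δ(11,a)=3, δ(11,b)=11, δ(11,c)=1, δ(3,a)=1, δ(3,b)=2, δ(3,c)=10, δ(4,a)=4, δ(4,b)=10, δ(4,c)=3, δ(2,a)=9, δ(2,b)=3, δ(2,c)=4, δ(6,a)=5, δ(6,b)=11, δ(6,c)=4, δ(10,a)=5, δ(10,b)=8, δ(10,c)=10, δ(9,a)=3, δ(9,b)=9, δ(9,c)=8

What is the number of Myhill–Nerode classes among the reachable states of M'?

8

States {6,7} cannot be reached from the start state, so discard them.
Initial partition by acceptance: {4,8,10,11} | {1,2,3,5,9}.
Split {4,8,10,11} by δ(·,a) → {4,8} and {10,11}.
Split {4,8} by δ(·,b) → {4} and {8}.
On input c, block {1,2,3,5,9} splits into {2,5} and {1} and {3} and {9}.
Refine {10,11} on symbol a: members go to different blocks, giving {10} and {11}.
The partition is now stable with 8 blocks: {4} | {2,5} | {10} | {8} | {1} | {3} | {9} | {11}.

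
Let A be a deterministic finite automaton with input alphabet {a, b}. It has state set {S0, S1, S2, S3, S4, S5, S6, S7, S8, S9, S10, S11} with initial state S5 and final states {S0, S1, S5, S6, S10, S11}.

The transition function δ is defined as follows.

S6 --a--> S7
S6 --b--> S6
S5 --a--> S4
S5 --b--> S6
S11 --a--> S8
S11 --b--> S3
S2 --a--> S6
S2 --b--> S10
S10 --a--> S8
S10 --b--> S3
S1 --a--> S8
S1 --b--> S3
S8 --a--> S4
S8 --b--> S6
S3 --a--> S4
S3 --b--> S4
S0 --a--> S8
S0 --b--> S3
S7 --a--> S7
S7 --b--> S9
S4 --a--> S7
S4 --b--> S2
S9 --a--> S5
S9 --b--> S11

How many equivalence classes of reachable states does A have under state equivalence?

Reachable states from the start: {S2,S3,S4,S5,S6,S7,S8,S9,S10,S11}. Unreachable: {S0,S1} — drop them.
P0 = {S5,S6,S10,S11} | {S2,S3,S4,S7,S8,S9}.
Refine {S5,S6,S10,S11} on symbol b: members go to different blocks, giving {S5,S6} and {S10,S11}.
On input a, block {S2,S3,S4,S7,S8,S9} splits into {S3,S4,S7,S8} and {S2,S9}.
On input b, block {S3,S4,S7,S8} splits into {S4,S7} and {S3} and {S8}.
No further refinement is possible. Final partition (6 blocks): {S5,S6} | {S4,S7} | {S10,S11} | {S2,S9} | {S3} | {S8}.

6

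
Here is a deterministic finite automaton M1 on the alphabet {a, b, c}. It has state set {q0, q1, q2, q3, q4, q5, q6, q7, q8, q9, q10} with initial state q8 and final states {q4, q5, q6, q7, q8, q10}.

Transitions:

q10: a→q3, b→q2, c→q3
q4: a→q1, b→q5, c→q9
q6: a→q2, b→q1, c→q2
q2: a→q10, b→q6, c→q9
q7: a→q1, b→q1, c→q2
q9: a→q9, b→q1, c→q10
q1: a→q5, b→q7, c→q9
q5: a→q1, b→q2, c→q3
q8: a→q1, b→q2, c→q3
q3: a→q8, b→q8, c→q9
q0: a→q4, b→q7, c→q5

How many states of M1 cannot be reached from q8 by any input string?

2

Starting at q8 and following transitions, the reachable set is {q1, q2, q3, q5, q6, q7, q8, q9, q10}. That leaves q0, q4 unreachable — 2 in total.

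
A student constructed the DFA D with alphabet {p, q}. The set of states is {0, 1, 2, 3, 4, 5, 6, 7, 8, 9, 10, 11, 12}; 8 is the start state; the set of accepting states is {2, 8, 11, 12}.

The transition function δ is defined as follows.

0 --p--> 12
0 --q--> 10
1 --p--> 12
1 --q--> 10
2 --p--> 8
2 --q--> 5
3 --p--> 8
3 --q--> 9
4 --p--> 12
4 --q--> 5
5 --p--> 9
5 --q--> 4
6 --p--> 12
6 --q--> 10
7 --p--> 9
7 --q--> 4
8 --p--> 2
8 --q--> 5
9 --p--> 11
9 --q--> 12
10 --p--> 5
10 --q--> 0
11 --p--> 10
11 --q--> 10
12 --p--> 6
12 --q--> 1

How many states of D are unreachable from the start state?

2

No path from 8 leads to 3, 7; the other 11 states are all reachable.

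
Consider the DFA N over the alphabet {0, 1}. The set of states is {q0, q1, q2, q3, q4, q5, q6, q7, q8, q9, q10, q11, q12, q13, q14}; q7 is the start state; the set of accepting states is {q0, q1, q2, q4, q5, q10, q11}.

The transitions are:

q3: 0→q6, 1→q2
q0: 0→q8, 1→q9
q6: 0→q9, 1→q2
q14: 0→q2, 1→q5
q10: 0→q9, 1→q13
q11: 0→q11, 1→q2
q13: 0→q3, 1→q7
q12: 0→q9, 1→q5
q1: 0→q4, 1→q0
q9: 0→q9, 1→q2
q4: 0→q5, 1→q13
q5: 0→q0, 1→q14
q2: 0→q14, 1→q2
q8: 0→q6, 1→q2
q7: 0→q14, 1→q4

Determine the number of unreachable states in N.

BFS from q7 reaches {q0, q2, q3, q4, q5, q6, q7, q8, q9, q13, q14}; the 4 state(s) q1, q10, q11, q12 are never visited.

4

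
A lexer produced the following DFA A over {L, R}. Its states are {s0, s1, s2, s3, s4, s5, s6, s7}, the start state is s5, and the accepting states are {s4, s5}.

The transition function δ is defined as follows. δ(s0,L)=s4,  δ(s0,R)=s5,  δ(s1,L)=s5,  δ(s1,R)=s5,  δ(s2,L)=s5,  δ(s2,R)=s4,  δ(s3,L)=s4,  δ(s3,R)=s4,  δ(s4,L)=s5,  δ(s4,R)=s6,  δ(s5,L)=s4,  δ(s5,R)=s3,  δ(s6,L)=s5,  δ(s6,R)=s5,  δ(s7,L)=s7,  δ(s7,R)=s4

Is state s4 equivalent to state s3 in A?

First remove the unreachable states {s0,s1,s2,s7}; 4 states remain.
Initial partition by acceptance: {s4,s5} | {s3,s6}.
Stable partition: {s4,s5} | {s3,s6} — 2 equivalence classes.
s4 and s3 end up in different blocks, so they are distinguishable. For instance, the string 'ε' is accepted from only s4.

No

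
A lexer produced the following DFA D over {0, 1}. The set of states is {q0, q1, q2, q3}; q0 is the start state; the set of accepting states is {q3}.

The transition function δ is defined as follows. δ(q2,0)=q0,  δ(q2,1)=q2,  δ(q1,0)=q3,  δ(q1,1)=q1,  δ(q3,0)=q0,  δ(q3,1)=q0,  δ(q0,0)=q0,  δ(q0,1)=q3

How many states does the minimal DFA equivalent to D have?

Reachable states from the start: {q0,q3}. Unreachable: {q1,q2} — drop them.
P0 = {q3} | {q0}.
No further refinement is possible. Final partition (2 blocks): {q3} | {q0}.

2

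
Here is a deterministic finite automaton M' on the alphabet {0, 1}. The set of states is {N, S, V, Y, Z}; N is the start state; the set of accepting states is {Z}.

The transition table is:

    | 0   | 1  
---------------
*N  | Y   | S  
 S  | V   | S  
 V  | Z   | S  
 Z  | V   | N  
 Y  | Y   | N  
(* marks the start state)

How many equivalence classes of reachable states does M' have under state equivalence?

All states are reachable from the start state.
P0 = {Z} | {N,S,V,Y}.
On input 0, block {N,S,V,Y} splits into {N,S,Y} and {V}.
Split {N,S,Y} by δ(·,0) → {N,Y} and {S}.
On input 1, block {N,Y} splits into {N} and {Y}.
No further refinement is possible. Final partition (5 blocks): {Z} | {N} | {V} | {S} | {Y}.

5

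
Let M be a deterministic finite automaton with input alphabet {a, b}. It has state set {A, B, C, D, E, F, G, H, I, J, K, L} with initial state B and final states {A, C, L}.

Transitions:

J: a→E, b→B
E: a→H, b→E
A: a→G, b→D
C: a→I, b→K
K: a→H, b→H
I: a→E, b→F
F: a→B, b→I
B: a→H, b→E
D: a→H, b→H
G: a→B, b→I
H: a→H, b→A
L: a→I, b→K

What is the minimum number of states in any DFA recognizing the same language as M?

5

States {C,J,K,L} cannot be reached from the start state, so discard them.
Initial partition by acceptance: {A} | {B,D,E,F,G,H,I}.
Split {B,D,E,F,G,H,I} by δ(·,b) → {B,D,E,F,G,I} and {H}.
On input a, block {B,D,E,F,G,I} splits into {B,D,E} and {F,G,I}.
Split {B,D,E} by δ(·,b) → {B,E} and {D}.
The partition is now stable with 5 blocks: {A} | {B,E} | {H} | {F,G,I} | {D}.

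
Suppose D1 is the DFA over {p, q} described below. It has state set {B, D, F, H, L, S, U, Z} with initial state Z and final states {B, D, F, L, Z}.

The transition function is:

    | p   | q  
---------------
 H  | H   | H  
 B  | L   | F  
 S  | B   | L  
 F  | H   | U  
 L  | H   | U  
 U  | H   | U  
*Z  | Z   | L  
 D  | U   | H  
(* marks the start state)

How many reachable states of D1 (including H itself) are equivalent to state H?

2

Reachable states from the start: {H,L,U,Z}. Unreachable: {B,D,F,S} — drop them.
P0 = {L,Z} | {H,U}.
On input p, block {L,Z} splits into {Z} and {L}.
No further refinement is possible. Final partition (3 blocks): {Z} | {H,U} | {L}.
The equivalence class containing H is {H,U}, of size 2.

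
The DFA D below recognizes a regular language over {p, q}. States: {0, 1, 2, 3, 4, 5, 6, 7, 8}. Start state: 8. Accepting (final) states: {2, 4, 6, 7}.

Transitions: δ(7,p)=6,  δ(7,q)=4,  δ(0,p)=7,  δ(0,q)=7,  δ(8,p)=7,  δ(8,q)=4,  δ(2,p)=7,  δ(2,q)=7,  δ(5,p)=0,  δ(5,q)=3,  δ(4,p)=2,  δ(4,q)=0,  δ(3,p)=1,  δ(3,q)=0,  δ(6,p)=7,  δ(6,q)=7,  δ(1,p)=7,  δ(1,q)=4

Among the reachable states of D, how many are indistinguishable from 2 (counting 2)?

First remove the unreachable states {1,3,5}; 6 states remain.
P0 = {2,4,6,7} | {0,8}.
Refine {2,4,6,7} on symbol q: members go to different blocks, giving {2,6,7} and {4}.
Refine {2,6,7} on symbol q: members go to different blocks, giving {2,6} and {7}.
Refine {0,8} on symbol q: members go to different blocks, giving {0} and {8}.
No further refinement is possible. Final partition (5 blocks): {2,6} | {0} | {4} | {7} | {8}.
The equivalence class containing 2 is {2,6}, of size 2.

2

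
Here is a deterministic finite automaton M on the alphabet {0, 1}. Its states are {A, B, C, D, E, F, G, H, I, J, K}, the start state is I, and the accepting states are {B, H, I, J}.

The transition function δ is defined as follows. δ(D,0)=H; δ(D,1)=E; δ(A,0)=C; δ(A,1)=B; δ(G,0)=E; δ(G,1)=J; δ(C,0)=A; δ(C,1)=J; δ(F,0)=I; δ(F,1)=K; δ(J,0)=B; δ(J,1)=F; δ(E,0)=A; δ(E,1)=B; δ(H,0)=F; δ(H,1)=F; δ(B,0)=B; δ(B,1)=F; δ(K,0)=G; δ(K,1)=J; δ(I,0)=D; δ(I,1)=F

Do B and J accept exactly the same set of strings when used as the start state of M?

Yes

Every state is reachable, so we keep all 11.
P0 = {B,H,I,J} | {A,C,D,E,F,G,K}.
Split {B,H,I,J} by δ(·,0) → {B,J} and {H,I}.
Refine {A,C,D,E,F,G,K} on symbol 0: members go to different blocks, giving {A,C,E,G,K} and {D,F}.
The partition is now stable with 4 blocks: {B,J} | {A,C,E,G,K} | {H,I} | {D,F}.
B and J lie in the same block of the stable partition, so they are equivalent — no string distinguishes them.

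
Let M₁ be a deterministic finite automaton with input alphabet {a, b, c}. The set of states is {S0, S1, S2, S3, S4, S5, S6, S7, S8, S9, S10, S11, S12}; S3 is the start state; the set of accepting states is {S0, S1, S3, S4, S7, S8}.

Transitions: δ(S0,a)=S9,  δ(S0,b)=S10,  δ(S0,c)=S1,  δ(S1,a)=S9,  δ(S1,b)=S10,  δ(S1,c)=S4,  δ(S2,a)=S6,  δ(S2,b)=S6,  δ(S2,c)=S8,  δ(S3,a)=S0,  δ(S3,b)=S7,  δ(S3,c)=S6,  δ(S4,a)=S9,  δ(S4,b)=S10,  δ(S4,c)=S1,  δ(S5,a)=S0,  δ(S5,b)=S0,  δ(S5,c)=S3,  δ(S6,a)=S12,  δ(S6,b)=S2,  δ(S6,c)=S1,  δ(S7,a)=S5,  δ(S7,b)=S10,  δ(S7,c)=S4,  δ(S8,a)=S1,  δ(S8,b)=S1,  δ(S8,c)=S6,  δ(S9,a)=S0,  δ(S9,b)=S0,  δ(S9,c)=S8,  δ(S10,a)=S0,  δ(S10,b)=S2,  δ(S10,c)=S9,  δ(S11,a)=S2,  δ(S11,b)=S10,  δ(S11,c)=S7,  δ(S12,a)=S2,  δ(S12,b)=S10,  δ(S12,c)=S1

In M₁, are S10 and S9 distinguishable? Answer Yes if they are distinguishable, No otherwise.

Yes

States {S11} cannot be reached from the start state, so discard them.
Start with accepting vs non-accepting: {S0,S1,S3,S4,S7,S8} | {S2,S5,S6,S9,S10,S12}.
Refine {S0,S1,S3,S4,S7,S8} on symbol a: members go to different blocks, giving {S0,S1,S4,S7} and {S3,S8}.
Split {S2,S5,S6,S9,S10,S12} by δ(·,a) → {S2,S6,S12} and {S5,S9,S10}.
On input b, block {S2,S6,S12} splits into {S2,S6} and {S12}.
Split {S2,S6} by δ(·,a) → {S2} and {S6}.
Split {S5,S9,S10} by δ(·,b) → {S5,S9} and {S10}.
No further refinement is possible. Final partition (7 blocks): {S0,S1,S4,S7} | {S2} | {S3,S8} | {S5,S9} | {S12} | {S6} | {S10}.
S10 and S9 end up in different blocks, so they are distinguishable. For instance, the string 'b' is accepted from only S9.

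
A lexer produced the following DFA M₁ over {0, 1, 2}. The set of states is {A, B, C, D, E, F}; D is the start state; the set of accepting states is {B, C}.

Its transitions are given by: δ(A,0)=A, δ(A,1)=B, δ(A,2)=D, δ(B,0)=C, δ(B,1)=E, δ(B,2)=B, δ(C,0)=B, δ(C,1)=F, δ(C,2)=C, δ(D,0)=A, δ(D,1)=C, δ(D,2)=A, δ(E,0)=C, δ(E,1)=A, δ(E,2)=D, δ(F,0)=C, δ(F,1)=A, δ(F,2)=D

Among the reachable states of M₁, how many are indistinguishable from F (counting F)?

Start with accepting vs non-accepting: {B,C} | {A,D,E,F}.
Refine {A,D,E,F} on symbol 0: members go to different blocks, giving {A,D} and {E,F}.
No further refinement is possible. Final partition (3 blocks): {B,C} | {A,D} | {E,F}.
The equivalence class containing F is {E,F}, of size 2.

2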